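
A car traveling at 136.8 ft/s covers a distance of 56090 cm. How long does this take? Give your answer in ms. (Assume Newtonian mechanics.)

d = 56090 cm × 0.01 = 560.9 m
v = 136.8 ft/s × 0.3048 = 41.6966 m/s
t = d / v = 560.9 / 41.6966 = 13.4519 s
t = 13.4519 s / 0.001 = 13450 ms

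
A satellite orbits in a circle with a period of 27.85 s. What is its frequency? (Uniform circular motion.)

f = 1/T = 1/27.85 = 0.0359 Hz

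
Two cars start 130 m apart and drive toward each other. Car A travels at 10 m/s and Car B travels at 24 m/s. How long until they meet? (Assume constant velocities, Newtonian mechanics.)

Combined speed: v_combined = 10 + 24 = 34 m/s
Time to meet: t = d/v_combined = 130/34 = 3.82 s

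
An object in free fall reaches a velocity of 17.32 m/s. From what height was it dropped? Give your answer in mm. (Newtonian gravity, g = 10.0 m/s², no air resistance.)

h = v² / (2g) = 17.32² / (2 × 10.0) = 14.9991 m
h = 14.9991 m / 0.001 = 15000 mm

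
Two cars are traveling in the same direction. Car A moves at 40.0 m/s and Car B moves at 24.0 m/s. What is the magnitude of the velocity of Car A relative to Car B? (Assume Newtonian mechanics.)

v_rel = |v_A - v_B| = |40.0 - 24.0| = 16.0 m/s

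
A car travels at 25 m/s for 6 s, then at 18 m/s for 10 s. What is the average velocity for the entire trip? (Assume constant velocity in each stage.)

d₁ = v₁t₁ = 25 × 6 = 150 m
d₂ = v₂t₂ = 18 × 10 = 180 m
d_total = 330 m, t_total = 16 s
v_avg = d_total/t_total = 330/16 = 20.62 m/s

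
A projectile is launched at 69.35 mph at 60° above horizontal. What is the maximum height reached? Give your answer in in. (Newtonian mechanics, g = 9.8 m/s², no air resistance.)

v₀ = 69.35 mph × 0.44704 = 31.0022 m/s
H = v₀² × sin²(θ) / (2g) = 31.0022² × sin(60°)² / (2 × 9.8) = 961.136 × 0.75 / 19.6 = 36.7782 m
H = 36.7782 m / 0.0254 = 1448 in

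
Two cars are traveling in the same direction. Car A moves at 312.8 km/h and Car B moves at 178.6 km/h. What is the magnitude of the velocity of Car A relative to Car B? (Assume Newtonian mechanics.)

v_rel = |v_A - v_B| = |312.8 - 178.6| = 134.2 km/h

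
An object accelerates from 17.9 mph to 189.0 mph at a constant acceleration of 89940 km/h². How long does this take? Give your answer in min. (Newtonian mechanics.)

v₀ = 17.9 mph × 0.44704 = 8.00202 m/s
v = 189.0 mph × 0.44704 = 84.4906 m/s
a = 89940 km/h² × 7.716049382716049e-05 = 6.93981 m/s²
t = (v - v₀) / a = (84.4906 - 8.00202) / 6.93981 = 11.0217 s
t = 11.0217 s / 60.0 = 0.1837 min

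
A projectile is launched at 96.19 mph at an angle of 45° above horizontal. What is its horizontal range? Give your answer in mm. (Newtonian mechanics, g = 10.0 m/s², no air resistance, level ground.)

v₀ = 96.19 mph × 0.44704 = 43.0008 m/s
R = v₀² × sin(2θ) / g = 43.0008² × sin(2 × 45°) / 10.0 = 1849.07 × 1.0 / 10.0 = 184.907 m
R = 184.907 m / 0.001 = 184900 mm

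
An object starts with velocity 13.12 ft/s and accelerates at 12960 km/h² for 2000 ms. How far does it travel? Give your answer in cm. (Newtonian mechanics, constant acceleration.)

v₀ = 13.12 ft/s × 0.3048 = 3.99898 m/s
a = 12960 km/h² × 7.716049382716049e-05 = 1.0 m/s²
t = 2000 ms × 0.001 = 2.0 s
d = v₀ × t + ½ × a × t² = 3.99898 × 2.0 + 0.5 × 1.0 × 2.0² = 9.99796 m
d = 9.99796 m / 0.01 = 999.8 cm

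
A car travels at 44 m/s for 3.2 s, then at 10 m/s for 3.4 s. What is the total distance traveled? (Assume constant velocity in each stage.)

d₁ = v₁t₁ = 44 × 3.2 = 140.8 m
d₂ = v₂t₂ = 10 × 3.4 = 34.0 m
d_total = 140.8 + 34.0 = 174.8 m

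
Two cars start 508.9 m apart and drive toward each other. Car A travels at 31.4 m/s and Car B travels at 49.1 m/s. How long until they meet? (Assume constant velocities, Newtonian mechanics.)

Combined speed: v_combined = 31.4 + 49.1 = 80.5 m/s
Time to meet: t = d/v_combined = 508.9/80.5 = 6.32 s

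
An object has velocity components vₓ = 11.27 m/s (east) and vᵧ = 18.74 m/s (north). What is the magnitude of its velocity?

|v| = √(vₓ² + vᵧ²) = √(11.27² + 18.74²) = √(478.2005) = 21.87 m/s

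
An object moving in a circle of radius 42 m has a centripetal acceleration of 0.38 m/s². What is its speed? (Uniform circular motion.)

v = √(a_c × r) = √(0.38 × 42) = 3.99 m/s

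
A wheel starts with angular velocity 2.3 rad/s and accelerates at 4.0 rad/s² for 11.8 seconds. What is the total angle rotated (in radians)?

θ = ω₀t + ½αt² = 2.3×11.8 + ½×4.0×11.8² = 305.62 rad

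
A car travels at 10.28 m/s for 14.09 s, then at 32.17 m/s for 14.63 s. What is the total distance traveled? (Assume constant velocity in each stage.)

d₁ = v₁t₁ = 10.28 × 14.09 = 144.8452 m
d₂ = v₂t₂ = 32.17 × 14.63 = 470.6471 m
d_total = 144.8452 + 470.6471 = 615.49 m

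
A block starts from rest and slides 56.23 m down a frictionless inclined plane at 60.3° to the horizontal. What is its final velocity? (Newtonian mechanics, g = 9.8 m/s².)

a = g sin(θ) = 9.8 × sin(60.3°) = 8.5126 m/s²
v = √(2ad) = √(2 × 8.5126 × 56.23) = 30.94 m/s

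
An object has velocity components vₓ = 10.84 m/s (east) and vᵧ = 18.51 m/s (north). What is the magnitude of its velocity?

|v| = √(vₓ² + vᵧ²) = √(10.84² + 18.51²) = √(460.1257) = 21.45 m/s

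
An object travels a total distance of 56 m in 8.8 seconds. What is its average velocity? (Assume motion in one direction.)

v_avg = Δd / Δt = 56 / 8.8 = 6.36 m/s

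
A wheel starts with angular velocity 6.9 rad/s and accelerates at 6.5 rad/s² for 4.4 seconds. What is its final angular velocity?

ω = ω₀ + αt = 6.9 + 6.5 × 4.4 = 35.5 rad/s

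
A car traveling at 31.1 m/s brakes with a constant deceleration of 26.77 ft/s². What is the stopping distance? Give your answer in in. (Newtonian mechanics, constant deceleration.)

a = 26.77 ft/s² × 0.3048 = 8.1595 m/s²
d = v₀² / (2a) = 31.1² / (2 × 8.1595) = 967.21 / 16.319 = 59.269 m
d = 59.269 m / 0.0254 = 2333 in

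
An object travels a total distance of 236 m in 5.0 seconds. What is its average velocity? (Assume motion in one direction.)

v_avg = Δd / Δt = 236 / 5.0 = 47.2 m/s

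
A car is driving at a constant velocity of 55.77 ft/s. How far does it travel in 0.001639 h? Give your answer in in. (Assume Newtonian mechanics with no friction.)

v = 55.77 ft/s × 0.3048 = 16.9987 m/s
t = 0.001639 h × 3600.0 = 5.9004 s
d = v × t = 16.9987 × 5.9004 = 100.299 m
d = 100.299 m / 0.0254 = 3949 in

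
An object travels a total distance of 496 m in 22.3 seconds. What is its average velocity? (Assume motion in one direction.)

v_avg = Δd / Δt = 496 / 22.3 = 22.24 m/s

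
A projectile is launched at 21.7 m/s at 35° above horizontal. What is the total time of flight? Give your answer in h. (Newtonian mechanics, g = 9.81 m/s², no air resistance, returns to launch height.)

T = 2 × v₀ × sin(θ) / g = 2 × 21.7 × sin(35°) / 9.81 = 2 × 21.7 × 0.573576 / 9.81 = 2.53753 s
T = 2.53753 s / 3600.0 = 0.0007049 h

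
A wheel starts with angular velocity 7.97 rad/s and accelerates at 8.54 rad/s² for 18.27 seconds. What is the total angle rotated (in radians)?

θ = ω₀t + ½αt² = 7.97×18.27 + ½×8.54×18.27² = 1570.91 rad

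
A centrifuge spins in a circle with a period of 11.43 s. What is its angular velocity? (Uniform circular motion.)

ω = 2π/T = 2π/11.43 = 0.5497 rad/s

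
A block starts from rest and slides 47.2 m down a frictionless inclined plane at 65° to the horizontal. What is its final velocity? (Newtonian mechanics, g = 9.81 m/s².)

a = g sin(θ) = 9.81 × sin(65°) = 8.8909 m/s²
v = √(2ad) = √(2 × 8.8909 × 47.2) = 28.97 m/s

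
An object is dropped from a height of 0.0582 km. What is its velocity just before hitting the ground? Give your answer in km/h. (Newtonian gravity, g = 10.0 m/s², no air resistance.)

h = 0.0582 km × 1000.0 = 58.2 m
v = √(2gh) = √(2 × 10.0 × 58.2) = 34.1174 m/s
v = 34.1174 m/s / 0.2777777777777778 = 122.8 km/h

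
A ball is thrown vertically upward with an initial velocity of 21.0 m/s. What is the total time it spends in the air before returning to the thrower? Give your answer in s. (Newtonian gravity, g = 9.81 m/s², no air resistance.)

t_total = 2 × v₀ / g = 2 × 21.0 / 9.81 = 4.281 s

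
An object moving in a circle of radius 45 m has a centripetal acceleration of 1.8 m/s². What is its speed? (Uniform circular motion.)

v = √(a_c × r) = √(1.8 × 45) = 9.0 m/s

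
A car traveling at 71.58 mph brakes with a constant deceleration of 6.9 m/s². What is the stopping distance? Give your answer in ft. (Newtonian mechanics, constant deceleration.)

v₀ = 71.58 mph × 0.44704 = 31.9991 m/s
d = v₀² / (2a) = 31.9991² / (2 × 6.9) = 1023.94 / 13.8 = 74.1986 m
d = 74.1986 m / 0.3048 = 243.4 ft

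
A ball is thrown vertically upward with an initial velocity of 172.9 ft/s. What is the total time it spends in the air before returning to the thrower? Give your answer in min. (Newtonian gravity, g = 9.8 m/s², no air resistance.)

v₀ = 172.9 ft/s × 0.3048 = 52.6999 m/s
t_total = 2 × v₀ / g = 2 × 52.6999 / 9.8 = 10.7551 s
t_total = 10.7551 s / 60.0 = 0.1793 min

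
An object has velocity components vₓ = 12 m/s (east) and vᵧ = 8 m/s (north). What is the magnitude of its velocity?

|v| = √(vₓ² + vᵧ²) = √(12² + 8²) = √(208) = 14.42 m/s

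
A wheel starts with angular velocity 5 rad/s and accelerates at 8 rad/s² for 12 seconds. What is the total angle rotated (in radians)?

θ = ω₀t + ½αt² = 5×12 + ½×8×12² = 636.0 rad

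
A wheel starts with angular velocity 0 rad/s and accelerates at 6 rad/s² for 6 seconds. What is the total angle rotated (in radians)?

θ = ω₀t + ½αt² = 0×6 + ½×6×6² = 108.0 rad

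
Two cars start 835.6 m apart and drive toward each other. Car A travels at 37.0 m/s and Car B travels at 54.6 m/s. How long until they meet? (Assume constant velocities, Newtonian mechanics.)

Combined speed: v_combined = 37.0 + 54.6 = 91.6 m/s
Time to meet: t = d/v_combined = 835.6/91.6 = 9.12 s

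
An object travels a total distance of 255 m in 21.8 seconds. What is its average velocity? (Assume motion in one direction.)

v_avg = Δd / Δt = 255 / 21.8 = 11.7 m/s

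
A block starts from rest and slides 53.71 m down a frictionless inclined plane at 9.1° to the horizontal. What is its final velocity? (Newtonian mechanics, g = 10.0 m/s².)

a = g sin(θ) = 10.0 × sin(9.1°) = 1.5816 m/s²
v = √(2ad) = √(2 × 1.5816 × 53.71) = 13.03 m/s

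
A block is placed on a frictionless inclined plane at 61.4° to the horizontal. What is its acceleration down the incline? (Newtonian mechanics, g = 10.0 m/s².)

a = g sin(θ) = 10.0 × sin(61.4°) = 10.0 × 0.878 = 8.78 m/s²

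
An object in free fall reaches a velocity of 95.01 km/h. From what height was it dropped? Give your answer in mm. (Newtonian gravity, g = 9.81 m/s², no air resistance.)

v = 95.01 km/h × 0.2777777777777778 = 26.3917 m/s
h = v² / (2g) = 26.3917² / (2 × 9.81) = 35.5006 m
h = 35.5006 m / 0.001 = 35500 mm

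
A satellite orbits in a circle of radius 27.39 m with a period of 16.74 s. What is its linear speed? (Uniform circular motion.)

v = 2πr/T = 2π×27.39/16.74 = 10.28 m/s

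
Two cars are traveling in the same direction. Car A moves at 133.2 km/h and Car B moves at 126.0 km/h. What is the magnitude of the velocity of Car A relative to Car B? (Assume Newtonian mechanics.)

v_rel = |v_A - v_B| = |133.2 - 126.0| = 7.2 km/h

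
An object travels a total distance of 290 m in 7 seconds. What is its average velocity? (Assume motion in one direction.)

v_avg = Δd / Δt = 290 / 7 = 41.43 m/s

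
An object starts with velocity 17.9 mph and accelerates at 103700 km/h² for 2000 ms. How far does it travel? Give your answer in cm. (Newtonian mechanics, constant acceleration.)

v₀ = 17.9 mph × 0.44704 = 8.00202 m/s
a = 103700 km/h² × 7.716049382716049e-05 = 8.00154 m/s²
t = 2000 ms × 0.001 = 2.0 s
d = v₀ × t + ½ × a × t² = 8.00202 × 2.0 + 0.5 × 8.00154 × 2.0² = 32.0071 m
d = 32.0071 m / 0.01 = 3201 cm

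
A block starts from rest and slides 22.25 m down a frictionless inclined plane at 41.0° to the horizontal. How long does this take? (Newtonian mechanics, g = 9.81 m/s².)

a = g sin(θ) = 9.81 × sin(41.0°) = 6.4359 m/s²
t = √(2d/a) = √(2 × 22.25 / 6.4359) = 2.63 s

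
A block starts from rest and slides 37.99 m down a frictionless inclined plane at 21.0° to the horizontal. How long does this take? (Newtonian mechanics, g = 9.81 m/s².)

a = g sin(θ) = 9.81 × sin(21.0°) = 3.5156 m/s²
t = √(2d/a) = √(2 × 37.99 / 3.5156) = 4.65 s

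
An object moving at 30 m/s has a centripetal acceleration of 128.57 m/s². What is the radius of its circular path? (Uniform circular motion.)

r = v²/a_c = 30²/128.57 = 7.0 m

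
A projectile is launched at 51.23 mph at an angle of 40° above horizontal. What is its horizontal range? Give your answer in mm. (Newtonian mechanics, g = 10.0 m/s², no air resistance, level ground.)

v₀ = 51.23 mph × 0.44704 = 22.9019 m/s
R = v₀² × sin(2θ) / g = 22.9019² × sin(2 × 40°) / 10.0 = 524.497 × 0.984808 / 10.0 = 51.6529 m
R = 51.6529 m / 0.001 = 51650 mm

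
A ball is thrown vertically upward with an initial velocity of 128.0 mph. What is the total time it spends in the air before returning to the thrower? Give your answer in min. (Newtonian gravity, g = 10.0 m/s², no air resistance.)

v₀ = 128.0 mph × 0.44704 = 57.2211 m/s
t_total = 2 × v₀ / g = 2 × 57.2211 / 10.0 = 11.4442 s
t_total = 11.4442 s / 60.0 = 0.1907 min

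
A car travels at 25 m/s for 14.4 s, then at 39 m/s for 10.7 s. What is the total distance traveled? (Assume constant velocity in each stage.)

d₁ = v₁t₁ = 25 × 14.4 = 360.0 m
d₂ = v₂t₂ = 39 × 10.7 = 417.3 m
d_total = 360.0 + 417.3 = 777.3 m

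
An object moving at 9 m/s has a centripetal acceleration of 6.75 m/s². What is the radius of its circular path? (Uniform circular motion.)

r = v²/a_c = 9²/6.75 = 12.0 m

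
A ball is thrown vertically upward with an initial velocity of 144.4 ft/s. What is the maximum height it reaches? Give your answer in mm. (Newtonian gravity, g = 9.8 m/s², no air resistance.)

v₀ = 144.4 ft/s × 0.3048 = 44.0131 m/s
h_max = v₀² / (2g) = 44.0131² / (2 × 9.8) = 1937.15 / 19.6 = 98.8342 m
h_max = 98.8342 m / 0.001 = 98830 mm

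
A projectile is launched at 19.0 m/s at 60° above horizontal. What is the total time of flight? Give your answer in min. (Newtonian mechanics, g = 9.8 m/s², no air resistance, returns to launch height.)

T = 2 × v₀ × sin(θ) / g = 2 × 19.0 × sin(60°) / 9.8 = 2 × 19.0 × 0.866025 / 9.8 = 3.35806 s
T = 3.35806 s / 60.0 = 0.05597 min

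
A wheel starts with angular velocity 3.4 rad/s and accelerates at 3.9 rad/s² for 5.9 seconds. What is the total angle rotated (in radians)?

θ = ω₀t + ½αt² = 3.4×5.9 + ½×3.9×5.9² = 87.94 rad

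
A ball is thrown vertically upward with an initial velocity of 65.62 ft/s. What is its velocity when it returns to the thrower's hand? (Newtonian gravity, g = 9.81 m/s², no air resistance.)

By conservation of energy (no air resistance), the ball returns to the throw height with the same speed as launch, but directed downward.
|v_ground| = v₀ = 65.62 ft/s
v_ground = 65.62 ft/s (downward)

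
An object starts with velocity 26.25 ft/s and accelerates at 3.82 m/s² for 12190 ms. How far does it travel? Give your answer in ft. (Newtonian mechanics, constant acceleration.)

v₀ = 26.25 ft/s × 0.3048 = 8.001 m/s
t = 12190 ms × 0.001 = 12.19 s
d = v₀ × t + ½ × a × t² = 8.001 × 12.19 + 0.5 × 3.82 × 12.19² = 381.351 m
d = 381.351 m / 0.3048 = 1251 ft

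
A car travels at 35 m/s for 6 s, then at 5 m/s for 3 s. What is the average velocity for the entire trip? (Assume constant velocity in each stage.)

d₁ = v₁t₁ = 35 × 6 = 210 m
d₂ = v₂t₂ = 5 × 3 = 15 m
d_total = 225 m, t_total = 9 s
v_avg = d_total/t_total = 225/9 = 25.0 m/s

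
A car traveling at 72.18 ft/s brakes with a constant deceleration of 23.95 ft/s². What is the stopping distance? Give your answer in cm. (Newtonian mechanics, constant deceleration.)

v₀ = 72.18 ft/s × 0.3048 = 22.0005 m/s
a = 23.95 ft/s² × 0.3048 = 7.29996 m/s²
d = v₀² / (2a) = 22.0005² / (2 × 7.29996) = 484.022 / 14.5999 = 33.1524 m
d = 33.1524 m / 0.01 = 3315 cm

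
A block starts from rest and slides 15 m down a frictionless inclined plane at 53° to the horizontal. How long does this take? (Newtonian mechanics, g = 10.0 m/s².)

a = g sin(θ) = 10.0 × sin(53°) = 7.9864 m/s²
t = √(2d/a) = √(2 × 15 / 7.9864) = 1.94 s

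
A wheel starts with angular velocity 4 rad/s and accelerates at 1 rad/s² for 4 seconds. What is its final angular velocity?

ω = ω₀ + αt = 4 + 1 × 4 = 8 rad/s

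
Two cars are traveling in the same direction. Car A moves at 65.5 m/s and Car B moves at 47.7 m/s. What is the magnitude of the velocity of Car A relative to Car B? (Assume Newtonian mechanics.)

v_rel = |v_A - v_B| = |65.5 - 47.7| = 17.8 m/s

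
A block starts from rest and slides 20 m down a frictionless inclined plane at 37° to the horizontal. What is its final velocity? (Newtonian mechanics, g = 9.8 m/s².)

a = g sin(θ) = 9.8 × sin(37°) = 5.8978 m/s²
v = √(2ad) = √(2 × 5.8978 × 20) = 15.36 m/s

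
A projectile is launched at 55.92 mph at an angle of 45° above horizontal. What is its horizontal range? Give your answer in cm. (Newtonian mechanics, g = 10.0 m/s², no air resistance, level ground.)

v₀ = 55.92 mph × 0.44704 = 24.9985 m/s
R = v₀² × sin(2θ) / g = 24.9985² × sin(2 × 45°) / 10.0 = 624.925 × 1.0 / 10.0 = 62.4925 m
R = 62.4925 m / 0.01 = 6249 cm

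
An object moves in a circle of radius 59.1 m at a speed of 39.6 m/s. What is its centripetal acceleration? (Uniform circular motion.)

a_c = v²/r = 39.6²/59.1 = 1568.16/59.1 = 26.53 m/s²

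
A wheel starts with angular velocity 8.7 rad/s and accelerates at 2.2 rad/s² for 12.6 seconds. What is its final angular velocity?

ω = ω₀ + αt = 8.7 + 2.2 × 12.6 = 36.42 rad/s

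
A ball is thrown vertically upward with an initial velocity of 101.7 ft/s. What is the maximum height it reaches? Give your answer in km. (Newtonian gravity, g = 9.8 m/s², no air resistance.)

v₀ = 101.7 ft/s × 0.3048 = 30.9982 m/s
h_max = v₀² / (2g) = 30.9982² / (2 × 9.8) = 960.888 / 19.6 = 49.0249 m
h_max = 49.0249 m / 1000.0 = 0.04902 km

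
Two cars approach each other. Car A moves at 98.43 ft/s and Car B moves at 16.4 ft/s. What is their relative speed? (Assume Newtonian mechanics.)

v_rel = v_A + v_B = 98.43 + 16.4 = 114.83 ft/s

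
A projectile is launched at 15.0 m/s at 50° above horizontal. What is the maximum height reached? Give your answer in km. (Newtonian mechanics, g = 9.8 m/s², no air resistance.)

H = v₀² × sin²(θ) / (2g) = 15.0² × sin(50°)² / (2 × 9.8) = 225.0 × 0.586824 / 19.6 = 6.7365 m
H = 6.7365 m / 1000.0 = 0.006737 km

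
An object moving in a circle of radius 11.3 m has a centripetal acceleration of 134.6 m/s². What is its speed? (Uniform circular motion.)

v = √(a_c × r) = √(134.6 × 11.3) = 39.0 m/s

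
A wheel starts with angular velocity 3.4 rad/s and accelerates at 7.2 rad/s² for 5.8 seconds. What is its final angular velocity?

ω = ω₀ + αt = 3.4 + 7.2 × 5.8 = 45.16 rad/s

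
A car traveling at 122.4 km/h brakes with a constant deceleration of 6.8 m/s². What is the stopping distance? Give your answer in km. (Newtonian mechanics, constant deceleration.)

v₀ = 122.4 km/h × 0.2777777777777778 = 34.0 m/s
d = v₀² / (2a) = 34.0² / (2 × 6.8) = 1156.0 / 13.6 = 85.0 m
d = 85.0 m / 1000.0 = 0.085 km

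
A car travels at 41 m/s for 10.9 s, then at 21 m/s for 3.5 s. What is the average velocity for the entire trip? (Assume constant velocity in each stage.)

d₁ = v₁t₁ = 41 × 10.9 = 446.9 m
d₂ = v₂t₂ = 21 × 3.5 = 73.5 m
d_total = 520.4 m, t_total = 14.4 s
v_avg = d_total/t_total = 520.4/14.4 = 36.14 m/s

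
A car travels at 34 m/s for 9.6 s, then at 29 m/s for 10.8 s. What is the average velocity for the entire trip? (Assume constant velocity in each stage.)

d₁ = v₁t₁ = 34 × 9.6 = 326.4 m
d₂ = v₂t₂ = 29 × 10.8 = 313.2 m
d_total = 639.6 m, t_total = 20.4 s
v_avg = d_total/t_total = 639.6/20.4 = 31.35 m/s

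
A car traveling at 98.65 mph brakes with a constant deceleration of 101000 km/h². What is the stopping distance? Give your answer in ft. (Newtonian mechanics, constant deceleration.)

v₀ = 98.65 mph × 0.44704 = 44.1005 m/s
a = 101000 km/h² × 7.716049382716049e-05 = 7.79321 m/s²
d = v₀² / (2a) = 44.1005² / (2 × 7.79321) = 1944.85 / 15.5864 = 124.779 m
d = 124.779 m / 0.3048 = 409.4 ft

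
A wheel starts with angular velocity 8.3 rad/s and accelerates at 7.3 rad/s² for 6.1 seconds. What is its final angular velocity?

ω = ω₀ + αt = 8.3 + 7.3 × 6.1 = 52.83 rad/s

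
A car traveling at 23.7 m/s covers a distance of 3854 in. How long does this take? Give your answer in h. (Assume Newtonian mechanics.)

d = 3854 in × 0.0254 = 97.8916 m
t = d / v = 97.8916 / 23.7 = 4.13045 s
t = 4.13045 s / 3600.0 = 0.001147 h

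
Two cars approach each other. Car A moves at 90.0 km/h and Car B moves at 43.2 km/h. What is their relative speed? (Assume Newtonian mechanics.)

v_rel = v_A + v_B = 90.0 + 43.2 = 133.2 km/h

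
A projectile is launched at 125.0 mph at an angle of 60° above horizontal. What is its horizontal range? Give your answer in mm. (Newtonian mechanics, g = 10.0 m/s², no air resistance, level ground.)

v₀ = 125.0 mph × 0.44704 = 55.88 m/s
R = v₀² × sin(2θ) / g = 55.88² × sin(2 × 60°) / 10.0 = 3122.57 × 0.866025 / 10.0 = 270.422 m
R = 270.422 m / 0.001 = 270400 mm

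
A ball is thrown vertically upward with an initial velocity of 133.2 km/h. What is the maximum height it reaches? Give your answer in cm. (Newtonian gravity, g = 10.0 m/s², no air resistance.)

v₀ = 133.2 km/h × 0.2777777777777778 = 37.0 m/s
h_max = v₀² / (2g) = 37.0² / (2 × 10.0) = 1369.0 / 20.0 = 68.45 m
h_max = 68.45 m / 0.01 = 6845 cm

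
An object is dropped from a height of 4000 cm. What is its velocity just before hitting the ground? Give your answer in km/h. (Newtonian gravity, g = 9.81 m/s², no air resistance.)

h = 4000 cm × 0.01 = 40.0 m
v = √(2gh) = √(2 × 9.81 × 40.0) = 28.0143 m/s
v = 28.0143 m/s / 0.2777777777777778 = 100.9 km/h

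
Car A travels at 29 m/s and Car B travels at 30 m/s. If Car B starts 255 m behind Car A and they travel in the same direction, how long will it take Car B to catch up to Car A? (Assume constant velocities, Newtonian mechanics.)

Relative speed: v_rel = 30 - 29 = 1 m/s
Time to catch: t = d₀/v_rel = 255/1 = 255.0 s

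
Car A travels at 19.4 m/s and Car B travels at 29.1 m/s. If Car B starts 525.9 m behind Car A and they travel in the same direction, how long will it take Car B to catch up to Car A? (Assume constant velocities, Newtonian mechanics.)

Relative speed: v_rel = 29.1 - 19.4 = 9.7 m/s
Time to catch: t = d₀/v_rel = 525.9/9.7 = 54.22 s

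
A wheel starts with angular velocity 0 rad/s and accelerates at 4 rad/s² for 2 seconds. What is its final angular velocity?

ω = ω₀ + αt = 0 + 4 × 2 = 8 rad/s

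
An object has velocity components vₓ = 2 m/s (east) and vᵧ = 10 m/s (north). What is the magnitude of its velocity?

|v| = √(vₓ² + vᵧ²) = √(2² + 10²) = √(104) = 10.2 m/s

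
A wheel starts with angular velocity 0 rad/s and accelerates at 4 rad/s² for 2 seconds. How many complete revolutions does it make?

θ = ω₀t + ½αt² = 0×2 + ½×4×2² = 8.0 rad
Total revolutions = θ/(2π) = 8.0/(2π) = 1.27
Complete revolutions = ⌊1.27⌋ = 1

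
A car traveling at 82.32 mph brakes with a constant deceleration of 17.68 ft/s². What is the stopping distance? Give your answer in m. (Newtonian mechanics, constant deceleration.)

v₀ = 82.32 mph × 0.44704 = 36.8003 m/s
a = 17.68 ft/s² × 0.3048 = 5.38886 m/s²
d = v₀² / (2a) = 36.8003² / (2 × 5.38886) = 1354.26 / 10.7777 = 125.7 m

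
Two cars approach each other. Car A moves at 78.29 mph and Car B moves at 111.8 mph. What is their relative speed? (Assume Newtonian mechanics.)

v_rel = v_A + v_B = 78.29 + 111.8 = 190.09 mph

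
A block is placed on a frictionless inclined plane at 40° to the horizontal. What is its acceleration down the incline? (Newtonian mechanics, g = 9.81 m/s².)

a = g sin(θ) = 9.81 × sin(40°) = 9.81 × 0.6428 = 6.31 m/s²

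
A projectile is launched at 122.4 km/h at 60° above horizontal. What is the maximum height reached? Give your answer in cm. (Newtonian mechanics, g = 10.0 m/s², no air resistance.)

v₀ = 122.4 km/h × 0.2777777777777778 = 34.0 m/s
H = v₀² × sin²(θ) / (2g) = 34.0² × sin(60°)² / (2 × 10.0) = 1156.0 × 0.75 / 20.0 = 43.35 m
H = 43.35 m / 0.01 = 4335 cm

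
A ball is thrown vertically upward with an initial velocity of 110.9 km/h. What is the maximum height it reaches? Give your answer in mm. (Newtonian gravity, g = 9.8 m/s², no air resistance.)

v₀ = 110.9 km/h × 0.2777777777777778 = 30.8056 m/s
h_max = v₀² / (2g) = 30.8056² / (2 × 9.8) = 948.985 / 19.6 = 48.4176 m
h_max = 48.4176 m / 0.001 = 48420 mm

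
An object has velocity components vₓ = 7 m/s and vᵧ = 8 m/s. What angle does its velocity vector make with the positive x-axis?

θ = arctan(vᵧ/vₓ) = arctan(8/7) = 48.81°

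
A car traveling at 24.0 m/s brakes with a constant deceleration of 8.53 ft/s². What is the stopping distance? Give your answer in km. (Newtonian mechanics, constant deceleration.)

a = 8.53 ft/s² × 0.3048 = 2.59994 m/s²
d = v₀² / (2a) = 24.0² / (2 × 2.59994) = 576.0 / 5.19988 = 110.772 m
d = 110.772 m / 1000.0 = 0.1108 km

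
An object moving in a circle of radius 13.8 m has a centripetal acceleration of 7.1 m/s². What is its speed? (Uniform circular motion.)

v = √(a_c × r) = √(7.1 × 13.8) = 9.9 m/s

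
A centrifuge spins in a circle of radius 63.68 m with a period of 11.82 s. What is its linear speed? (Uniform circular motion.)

v = 2πr/T = 2π×63.68/11.82 = 33.85 m/s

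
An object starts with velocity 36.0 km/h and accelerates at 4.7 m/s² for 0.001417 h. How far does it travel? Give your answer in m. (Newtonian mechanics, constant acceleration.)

v₀ = 36.0 km/h × 0.2777777777777778 = 10.0 m/s
t = 0.001417 h × 3600.0 = 5.1012 s
d = v₀ × t + ½ × a × t² = 10.0 × 5.1012 + 0.5 × 4.7 × 5.1012² = 112.2 m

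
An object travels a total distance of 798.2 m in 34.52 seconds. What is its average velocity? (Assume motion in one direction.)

v_avg = Δd / Δt = 798.2 / 34.52 = 23.12 m/s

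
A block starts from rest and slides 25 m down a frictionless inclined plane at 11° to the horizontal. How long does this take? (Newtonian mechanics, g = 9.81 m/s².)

a = g sin(θ) = 9.81 × sin(11°) = 1.8718 m/s²
t = √(2d/a) = √(2 × 25 / 1.8718) = 5.17 s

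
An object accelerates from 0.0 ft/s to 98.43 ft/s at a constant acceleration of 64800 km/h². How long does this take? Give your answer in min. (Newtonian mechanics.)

v₀ = 0.0 ft/s × 0.3048 = 0.0 m/s
v = 98.43 ft/s × 0.3048 = 30.0015 m/s
a = 64800 km/h² × 7.716049382716049e-05 = 5.0 m/s²
t = (v - v₀) / a = (30.0015 - 0.0) / 5.0 = 6.0003 s
t = 6.0003 s / 60.0 = 0.1 min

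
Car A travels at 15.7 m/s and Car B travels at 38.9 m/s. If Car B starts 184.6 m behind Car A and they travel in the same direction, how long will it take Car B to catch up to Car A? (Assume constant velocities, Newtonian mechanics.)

Relative speed: v_rel = 38.9 - 15.7 = 23.2 m/s
Time to catch: t = d₀/v_rel = 184.6/23.2 = 7.96 s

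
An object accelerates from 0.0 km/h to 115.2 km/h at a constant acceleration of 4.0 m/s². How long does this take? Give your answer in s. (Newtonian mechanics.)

v₀ = 0.0 km/h × 0.2777777777777778 = 0.0 m/s
v = 115.2 km/h × 0.2777777777777778 = 32.0 m/s
t = (v - v₀) / a = (32.0 - 0.0) / 4.0 = 8.0 s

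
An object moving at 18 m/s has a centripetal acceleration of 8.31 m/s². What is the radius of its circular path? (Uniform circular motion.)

r = v²/a_c = 18²/8.31 = 38.99 m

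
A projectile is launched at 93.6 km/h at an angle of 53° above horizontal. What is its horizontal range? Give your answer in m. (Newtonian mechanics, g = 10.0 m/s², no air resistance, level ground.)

v₀ = 93.6 km/h × 0.2777777777777778 = 26.0 m/s
R = v₀² × sin(2θ) / g = 26.0² × sin(2 × 53°) / 10.0 = 676.0 × 0.961262 / 10.0 = 64.98 m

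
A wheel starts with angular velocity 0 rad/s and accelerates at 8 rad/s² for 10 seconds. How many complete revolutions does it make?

θ = ω₀t + ½αt² = 0×10 + ½×8×10² = 400.0 rad
Total revolutions = θ/(2π) = 400.0/(2π) = 63.66
Complete revolutions = ⌊63.66⌋ = 63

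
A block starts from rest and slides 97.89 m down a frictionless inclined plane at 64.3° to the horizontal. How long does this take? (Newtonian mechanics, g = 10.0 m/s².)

a = g sin(θ) = 10.0 × sin(64.3°) = 9.0108 m/s²
t = √(2d/a) = √(2 × 97.89 / 9.0108) = 4.66 s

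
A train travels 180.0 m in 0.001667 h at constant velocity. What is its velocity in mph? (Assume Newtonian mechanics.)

t = 0.001667 h × 3600.0 = 6.0012 s
v = d / t = 180.0 / 6.0012 = 29.994 m/s
v = 29.994 m/s / 0.44704 = 67.09 mph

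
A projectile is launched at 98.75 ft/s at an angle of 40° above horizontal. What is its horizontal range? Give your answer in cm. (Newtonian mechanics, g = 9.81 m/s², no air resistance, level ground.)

v₀ = 98.75 ft/s × 0.3048 = 30.099 m/s
R = v₀² × sin(2θ) / g = 30.099² × sin(2 × 40°) / 9.81 = 905.95 × 0.984808 / 9.81 = 90.9467 m
R = 90.9467 m / 0.01 = 9095 cm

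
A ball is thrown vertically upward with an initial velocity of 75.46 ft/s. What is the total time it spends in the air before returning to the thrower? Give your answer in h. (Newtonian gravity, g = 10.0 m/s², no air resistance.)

v₀ = 75.46 ft/s × 0.3048 = 23.0002 m/s
t_total = 2 × v₀ / g = 2 × 23.0002 / 10.0 = 4.60004 s
t_total = 4.60004 s / 3600.0 = 0.001278 h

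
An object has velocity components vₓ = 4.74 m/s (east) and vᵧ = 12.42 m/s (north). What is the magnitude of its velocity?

|v| = √(vₓ² + vᵧ²) = √(4.74² + 12.42²) = √(176.724) = 13.29 m/s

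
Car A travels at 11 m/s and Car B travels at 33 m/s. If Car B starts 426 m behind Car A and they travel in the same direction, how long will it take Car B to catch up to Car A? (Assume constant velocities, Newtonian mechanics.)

Relative speed: v_rel = 33 - 11 = 22 m/s
Time to catch: t = d₀/v_rel = 426/22 = 19.36 s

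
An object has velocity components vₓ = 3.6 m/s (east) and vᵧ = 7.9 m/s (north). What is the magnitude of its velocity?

|v| = √(vₓ² + vᵧ²) = √(3.6² + 7.9²) = √(75.37) = 8.68 m/s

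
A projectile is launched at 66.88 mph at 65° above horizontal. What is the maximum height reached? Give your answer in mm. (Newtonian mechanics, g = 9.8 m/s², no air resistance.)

v₀ = 66.88 mph × 0.44704 = 29.898 m/s
H = v₀² × sin²(θ) / (2g) = 29.898² × sin(65°)² / (2 × 9.8) = 893.89 × 0.821394 / 19.6 = 37.461 m
H = 37.461 m / 0.001 = 37460 mm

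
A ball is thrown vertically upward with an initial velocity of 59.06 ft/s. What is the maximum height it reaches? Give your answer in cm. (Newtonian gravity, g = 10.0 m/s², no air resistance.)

v₀ = 59.06 ft/s × 0.3048 = 18.0015 m/s
h_max = v₀² / (2g) = 18.0015² / (2 × 10.0) = 324.054 / 20.0 = 16.2027 m
h_max = 16.2027 m / 0.01 = 1620 cm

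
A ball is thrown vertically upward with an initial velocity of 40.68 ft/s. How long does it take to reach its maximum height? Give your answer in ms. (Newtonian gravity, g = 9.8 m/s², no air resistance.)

v₀ = 40.68 ft/s × 0.3048 = 12.3993 m/s
t_up = v₀ / g = 12.3993 / 9.8 = 1.26523 s
t_up = 1.26523 s / 0.001 = 1265 ms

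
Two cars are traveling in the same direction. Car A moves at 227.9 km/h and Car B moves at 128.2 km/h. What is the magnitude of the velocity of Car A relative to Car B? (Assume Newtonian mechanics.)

v_rel = |v_A - v_B| = |227.9 - 128.2| = 99.7 km/h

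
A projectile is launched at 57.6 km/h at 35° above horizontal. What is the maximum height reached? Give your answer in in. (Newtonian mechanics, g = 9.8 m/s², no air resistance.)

v₀ = 57.6 km/h × 0.2777777777777778 = 16.0 m/s
H = v₀² × sin²(θ) / (2g) = 16.0² × sin(35°)² / (2 × 9.8) = 256.0 × 0.32899 / 19.6 = 4.29701 m
H = 4.29701 m / 0.0254 = 169.2 in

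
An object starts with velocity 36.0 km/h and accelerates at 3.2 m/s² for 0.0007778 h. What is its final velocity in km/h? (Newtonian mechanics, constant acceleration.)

v₀ = 36.0 km/h × 0.2777777777777778 = 10.0 m/s
t = 0.0007778 h × 3600.0 = 2.80008 s
v = v₀ + a × t = 10.0 + 3.2 × 2.80008 = 18.9603 m/s
v = 18.9603 m/s / 0.2777777777777778 = 68.26 km/h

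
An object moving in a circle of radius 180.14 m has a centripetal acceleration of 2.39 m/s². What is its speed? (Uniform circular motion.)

v = √(a_c × r) = √(2.39 × 180.14) = 20.75 m/s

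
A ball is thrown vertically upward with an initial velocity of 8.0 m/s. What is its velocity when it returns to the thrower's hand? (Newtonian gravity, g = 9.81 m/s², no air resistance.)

By conservation of energy (no air resistance), the ball returns to the throw height with the same speed as launch, but directed downward.
|v_ground| = v₀ = 8.0 m/s
v_ground = 8.0 m/s (downward)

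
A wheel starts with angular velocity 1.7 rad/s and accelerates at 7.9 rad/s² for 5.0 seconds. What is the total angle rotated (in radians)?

θ = ω₀t + ½αt² = 1.7×5.0 + ½×7.9×5.0² = 107.25 rad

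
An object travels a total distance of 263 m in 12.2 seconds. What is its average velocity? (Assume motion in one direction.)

v_avg = Δd / Δt = 263 / 12.2 = 21.56 m/s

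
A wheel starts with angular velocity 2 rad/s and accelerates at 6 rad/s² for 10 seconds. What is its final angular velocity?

ω = ω₀ + αt = 2 + 6 × 10 = 62 rad/s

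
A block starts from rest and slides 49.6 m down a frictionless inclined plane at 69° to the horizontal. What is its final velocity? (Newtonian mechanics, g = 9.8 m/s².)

a = g sin(θ) = 9.8 × sin(69°) = 9.1491 m/s²
v = √(2ad) = √(2 × 9.1491 × 49.6) = 30.13 m/s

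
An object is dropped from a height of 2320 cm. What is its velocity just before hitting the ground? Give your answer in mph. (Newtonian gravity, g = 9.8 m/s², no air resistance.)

h = 2320 cm × 0.01 = 23.2 m
v = √(2gh) = √(2 × 9.8 × 23.2) = 21.3242 m/s
v = 21.3242 m/s / 0.44704 = 47.7 mph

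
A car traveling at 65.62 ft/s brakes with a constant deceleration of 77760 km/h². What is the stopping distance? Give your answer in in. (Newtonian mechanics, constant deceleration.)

v₀ = 65.62 ft/s × 0.3048 = 20.001 m/s
a = 77760 km/h² × 7.716049382716049e-05 = 6.0 m/s²
d = v₀² / (2a) = 20.001² / (2 × 6.0) = 400.04 / 12.0 = 33.3367 m
d = 33.3367 m / 0.0254 = 1312 in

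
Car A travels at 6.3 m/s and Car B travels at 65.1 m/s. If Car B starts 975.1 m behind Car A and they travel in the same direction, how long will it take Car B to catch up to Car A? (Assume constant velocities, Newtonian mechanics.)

Relative speed: v_rel = 65.1 - 6.3 = 58.8 m/s
Time to catch: t = d₀/v_rel = 975.1/58.8 = 16.58 s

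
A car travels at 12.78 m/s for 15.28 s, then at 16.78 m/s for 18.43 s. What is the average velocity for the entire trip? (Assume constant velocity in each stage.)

d₁ = v₁t₁ = 12.78 × 15.28 = 195.2784 m
d₂ = v₂t₂ = 16.78 × 18.43 = 309.2554 m
d_total = 504.5338 m, t_total = 33.71 s
v_avg = d_total/t_total = 504.5338/33.71 = 14.97 m/s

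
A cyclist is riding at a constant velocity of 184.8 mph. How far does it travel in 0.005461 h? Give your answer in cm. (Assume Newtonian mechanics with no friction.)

v = 184.8 mph × 0.44704 = 82.613 m/s
t = 0.005461 h × 3600.0 = 19.6596 s
d = v × t = 82.613 × 19.6596 = 1624.14 m
d = 1624.14 m / 0.01 = 162400 cm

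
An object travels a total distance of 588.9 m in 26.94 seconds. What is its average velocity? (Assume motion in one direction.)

v_avg = Δd / Δt = 588.9 / 26.94 = 21.86 m/s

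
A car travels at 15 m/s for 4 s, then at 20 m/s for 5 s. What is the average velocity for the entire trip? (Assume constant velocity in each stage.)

d₁ = v₁t₁ = 15 × 4 = 60 m
d₂ = v₂t₂ = 20 × 5 = 100 m
d_total = 160 m, t_total = 9 s
v_avg = d_total/t_total = 160/9 = 17.78 m/s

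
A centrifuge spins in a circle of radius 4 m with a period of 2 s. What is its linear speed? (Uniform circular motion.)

v = 2πr/T = 2π×4/2 = 12.57 m/s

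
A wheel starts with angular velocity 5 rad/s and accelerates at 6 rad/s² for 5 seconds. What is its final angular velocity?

ω = ω₀ + αt = 5 + 6 × 5 = 35 rad/s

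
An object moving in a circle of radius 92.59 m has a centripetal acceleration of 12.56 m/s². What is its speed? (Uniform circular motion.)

v = √(a_c × r) = √(12.56 × 92.59) = 34.1 m/s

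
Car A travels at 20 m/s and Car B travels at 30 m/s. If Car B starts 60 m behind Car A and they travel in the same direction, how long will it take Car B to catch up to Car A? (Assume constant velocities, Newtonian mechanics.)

Relative speed: v_rel = 30 - 20 = 10 m/s
Time to catch: t = d₀/v_rel = 60/10 = 6.0 s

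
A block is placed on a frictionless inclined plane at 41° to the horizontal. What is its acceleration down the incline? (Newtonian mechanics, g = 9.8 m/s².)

a = g sin(θ) = 9.8 × sin(41°) = 9.8 × 0.6561 = 6.43 m/s²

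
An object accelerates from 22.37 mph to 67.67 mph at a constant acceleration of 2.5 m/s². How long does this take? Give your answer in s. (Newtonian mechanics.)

v₀ = 22.37 mph × 0.44704 = 10.0003 m/s
v = 67.67 mph × 0.44704 = 30.2512 m/s
t = (v - v₀) / a = (30.2512 - 10.0003) / 2.5 = 8.1 s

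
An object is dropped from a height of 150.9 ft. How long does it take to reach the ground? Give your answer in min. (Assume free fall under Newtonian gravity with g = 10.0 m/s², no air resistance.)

h = 150.9 ft × 0.3048 = 45.9943 m
t = √(2h/g) = √(2 × 45.9943 / 10.0) = 3.03296 s
t = 3.03296 s / 60.0 = 0.05055 min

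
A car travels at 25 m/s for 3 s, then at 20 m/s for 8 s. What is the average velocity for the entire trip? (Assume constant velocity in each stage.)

d₁ = v₁t₁ = 25 × 3 = 75 m
d₂ = v₂t₂ = 20 × 8 = 160 m
d_total = 235 m, t_total = 11 s
v_avg = d_total/t_total = 235/11 = 21.36 m/s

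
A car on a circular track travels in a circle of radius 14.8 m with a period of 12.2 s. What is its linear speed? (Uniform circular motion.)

v = 2πr/T = 2π×14.8/12.2 = 7.62 m/s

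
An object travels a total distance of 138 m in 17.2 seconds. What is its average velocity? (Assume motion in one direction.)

v_avg = Δd / Δt = 138 / 17.2 = 8.02 m/s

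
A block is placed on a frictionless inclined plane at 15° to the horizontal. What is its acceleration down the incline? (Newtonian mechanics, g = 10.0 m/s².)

a = g sin(θ) = 10.0 × sin(15°) = 10.0 × 0.2588 = 2.59 m/s²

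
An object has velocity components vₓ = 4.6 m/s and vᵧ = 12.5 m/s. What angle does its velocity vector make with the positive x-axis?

θ = arctan(vᵧ/vₓ) = arctan(12.5/4.6) = 69.8°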